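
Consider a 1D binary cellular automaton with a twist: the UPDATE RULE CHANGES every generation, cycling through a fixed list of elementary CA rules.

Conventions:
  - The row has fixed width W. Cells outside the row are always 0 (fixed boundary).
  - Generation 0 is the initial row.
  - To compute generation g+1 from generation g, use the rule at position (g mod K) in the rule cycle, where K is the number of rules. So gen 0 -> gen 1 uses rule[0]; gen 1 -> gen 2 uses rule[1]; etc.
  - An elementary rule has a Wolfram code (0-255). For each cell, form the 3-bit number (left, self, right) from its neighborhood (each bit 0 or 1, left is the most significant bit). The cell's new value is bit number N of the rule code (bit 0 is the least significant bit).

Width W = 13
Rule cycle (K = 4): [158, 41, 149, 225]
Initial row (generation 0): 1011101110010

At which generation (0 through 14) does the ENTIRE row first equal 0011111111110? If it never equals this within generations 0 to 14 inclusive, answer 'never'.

Answer: 13

Derivation:
Gen 0: 1011101110010
Gen 1 (rule 158): 1011001101111
Gen 2 (rule 41): 0110001011000
Gen 3 (rule 149): 0001101000111
Gen 4 (rule 225): 1100110010011
Gen 5 (rule 158): 1011101111110
Gen 6 (rule 41): 0110011000000
Gen 7 (rule 149): 0001000111111
Gen 8 (rule 225): 1100010011111
Gen 9 (rule 158): 1010111111110
Gen 10 (rule 41): 0101100000000
Gen 11 (rule 149): 0100011111111
Gen 12 (rule 225): 0001001111111
Gen 13 (rule 158): 0011111111110
Gen 14 (rule 41): 1010000000000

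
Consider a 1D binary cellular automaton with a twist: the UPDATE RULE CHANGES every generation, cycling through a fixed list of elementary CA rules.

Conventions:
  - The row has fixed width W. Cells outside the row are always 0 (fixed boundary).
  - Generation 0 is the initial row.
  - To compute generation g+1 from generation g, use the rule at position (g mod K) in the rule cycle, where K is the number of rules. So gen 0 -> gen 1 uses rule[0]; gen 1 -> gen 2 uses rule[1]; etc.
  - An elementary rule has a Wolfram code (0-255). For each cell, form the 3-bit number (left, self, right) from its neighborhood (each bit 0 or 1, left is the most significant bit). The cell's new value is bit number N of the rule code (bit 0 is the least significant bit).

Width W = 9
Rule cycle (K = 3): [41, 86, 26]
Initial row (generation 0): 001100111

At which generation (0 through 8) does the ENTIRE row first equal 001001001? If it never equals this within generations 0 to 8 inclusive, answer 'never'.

Answer: 3

Derivation:
Gen 0: 001100111
Gen 1 (rule 41): 101000100
Gen 2 (rule 86): 101101110
Gen 3 (rule 26): 001001001
Gen 4 (rule 41): 100000000
Gen 5 (rule 86): 110000000
Gen 6 (rule 26): 101000000
Gen 7 (rule 41): 010011111
Gen 8 (rule 86): 111100001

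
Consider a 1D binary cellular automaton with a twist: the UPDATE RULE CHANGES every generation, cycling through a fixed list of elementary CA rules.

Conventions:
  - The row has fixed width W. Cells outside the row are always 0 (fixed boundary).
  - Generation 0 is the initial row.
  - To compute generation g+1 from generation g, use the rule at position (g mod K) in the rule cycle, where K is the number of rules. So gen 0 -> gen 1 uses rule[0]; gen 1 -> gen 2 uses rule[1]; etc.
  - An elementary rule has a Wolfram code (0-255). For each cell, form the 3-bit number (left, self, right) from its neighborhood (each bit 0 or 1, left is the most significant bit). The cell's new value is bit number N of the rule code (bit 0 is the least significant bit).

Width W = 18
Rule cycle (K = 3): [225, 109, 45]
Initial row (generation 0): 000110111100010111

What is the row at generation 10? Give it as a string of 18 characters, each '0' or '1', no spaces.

Gen 0: 000110111100010111
Gen 1 (rule 225): 110011011101001011
Gen 2 (rule 109): 110011110111001111
Gen 3 (rule 45): 100010001100001000
Gen 4 (rule 225): 001000100101100011
Gen 5 (rule 109): 101010100111101011
Gen 6 (rule 45): 111111100100011110
Gen 7 (rule 225): 011111100001001110
Gen 8 (rule 109): 010000101101001010
Gen 9 (rule 45): 010110111011001110
Gen 10 (rule 225): 001011011101000110

Answer: 001011011101000110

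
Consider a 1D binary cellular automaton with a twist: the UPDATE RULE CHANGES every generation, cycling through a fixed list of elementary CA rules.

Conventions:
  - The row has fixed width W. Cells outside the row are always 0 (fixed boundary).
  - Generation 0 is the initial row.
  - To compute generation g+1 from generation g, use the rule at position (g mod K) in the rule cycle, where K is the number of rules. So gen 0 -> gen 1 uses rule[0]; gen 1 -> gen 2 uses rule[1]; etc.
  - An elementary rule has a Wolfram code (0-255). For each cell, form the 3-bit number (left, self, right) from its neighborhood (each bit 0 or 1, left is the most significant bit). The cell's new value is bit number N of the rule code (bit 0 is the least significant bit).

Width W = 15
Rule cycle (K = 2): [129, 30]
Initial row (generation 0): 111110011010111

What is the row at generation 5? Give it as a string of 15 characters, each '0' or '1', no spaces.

Answer: 111100001100110

Derivation:
Gen 0: 111110011010111
Gen 1 (rule 129): 011100000000010
Gen 2 (rule 30): 110010000000111
Gen 3 (rule 129): 000000111110010
Gen 4 (rule 30): 000001100001111
Gen 5 (rule 129): 111100001100110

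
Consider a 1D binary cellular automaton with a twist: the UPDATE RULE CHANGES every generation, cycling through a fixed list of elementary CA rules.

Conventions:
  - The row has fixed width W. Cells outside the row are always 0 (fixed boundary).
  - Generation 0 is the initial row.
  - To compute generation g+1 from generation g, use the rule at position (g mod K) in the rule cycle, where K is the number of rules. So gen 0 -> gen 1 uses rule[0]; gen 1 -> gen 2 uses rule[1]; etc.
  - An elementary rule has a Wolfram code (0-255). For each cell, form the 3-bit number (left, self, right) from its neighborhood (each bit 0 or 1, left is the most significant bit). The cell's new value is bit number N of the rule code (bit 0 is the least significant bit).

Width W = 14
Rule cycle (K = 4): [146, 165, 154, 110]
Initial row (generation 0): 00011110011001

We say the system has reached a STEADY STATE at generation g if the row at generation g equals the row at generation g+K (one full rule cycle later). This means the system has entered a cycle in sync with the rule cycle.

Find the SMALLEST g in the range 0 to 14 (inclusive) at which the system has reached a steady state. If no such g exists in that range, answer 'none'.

Gen 0: 00011110011001
Gen 1 (rule 146): 00101101100110
Gen 2 (rule 165): 10110010000000
Gen 3 (rule 154): 00101101000000
Gen 4 (rule 110): 01111111000000
Gen 5 (rule 146): 10111110100000
Gen 6 (rule 165): 11011101101111
Gen 7 (rule 154): 10011001001110
Gen 8 (rule 110): 10111011011010
Gen 9 (rule 146): 00010000000001
Gen 10 (rule 165): 11010111111101
Gen 11 (rule 154): 10000111111000
Gen 12 (rule 110): 10001100001000
Gen 13 (rule 146): 01010010010100
Gen 14 (rule 165): 01110010011101
Gen 15 (rule 154): 11101101111000
Gen 16 (rule 110): 10111111001000
Gen 17 (rule 146): 00011110110100
Gen 18 (rule 165): 11001101001101

Answer: none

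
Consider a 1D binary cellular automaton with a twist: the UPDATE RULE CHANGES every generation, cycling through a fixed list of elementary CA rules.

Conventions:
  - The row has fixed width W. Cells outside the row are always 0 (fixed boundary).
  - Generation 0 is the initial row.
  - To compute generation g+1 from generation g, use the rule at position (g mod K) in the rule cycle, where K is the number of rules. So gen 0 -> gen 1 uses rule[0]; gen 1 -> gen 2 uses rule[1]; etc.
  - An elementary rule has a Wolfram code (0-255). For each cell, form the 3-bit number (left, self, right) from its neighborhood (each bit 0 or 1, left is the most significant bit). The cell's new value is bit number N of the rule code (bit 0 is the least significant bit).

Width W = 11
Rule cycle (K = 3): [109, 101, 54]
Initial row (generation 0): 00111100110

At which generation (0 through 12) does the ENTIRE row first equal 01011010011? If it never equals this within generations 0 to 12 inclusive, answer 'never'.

Answer: never

Derivation:
Gen 0: 00111100110
Gen 1 (rule 109): 10100100110
Gen 2 (rule 101): 11100100010
Gen 3 (rule 54): 00011110111
Gen 4 (rule 109): 11010011101
Gen 5 (rule 101): 01110000111
Gen 6 (rule 54): 10001001000
Gen 7 (rule 109): 10101001011
Gen 8 (rule 101): 11111001101
Gen 9 (rule 54): 00000110011
Gen 10 (rule 109): 11110110011
Gen 11 (rule 101): 00011010001
Gen 12 (rule 54): 00100111011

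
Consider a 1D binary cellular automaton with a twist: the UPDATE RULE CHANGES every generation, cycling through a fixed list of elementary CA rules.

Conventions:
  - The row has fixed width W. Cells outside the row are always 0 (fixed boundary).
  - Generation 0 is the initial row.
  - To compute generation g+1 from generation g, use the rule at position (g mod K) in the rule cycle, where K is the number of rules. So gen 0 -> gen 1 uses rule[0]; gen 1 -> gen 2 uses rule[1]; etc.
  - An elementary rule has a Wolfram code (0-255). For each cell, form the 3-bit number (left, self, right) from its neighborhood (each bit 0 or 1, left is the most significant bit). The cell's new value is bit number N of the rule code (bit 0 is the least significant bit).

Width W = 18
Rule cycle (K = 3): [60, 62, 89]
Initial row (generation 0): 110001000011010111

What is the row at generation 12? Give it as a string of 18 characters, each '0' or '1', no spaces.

Answer: 101101011101001100

Derivation:
Gen 0: 110001000011010111
Gen 1 (rule 60): 101001100010111100
Gen 2 (rule 62): 111111010111100010
Gen 3 (rule 89): 100001000100111001
Gen 4 (rule 60): 110001100110100101
Gen 5 (rule 62): 101011011101111111
Gen 6 (rule 89): 000011010101000001
Gen 7 (rule 60): 000010111111100001
Gen 8 (rule 62): 000111100000010011
Gen 9 (rule 89): 110100111111001011
Gen 10 (rule 60): 101110100000101110
Gen 11 (rule 62): 111001110001111001
Gen 12 (rule 89): 101101011101001100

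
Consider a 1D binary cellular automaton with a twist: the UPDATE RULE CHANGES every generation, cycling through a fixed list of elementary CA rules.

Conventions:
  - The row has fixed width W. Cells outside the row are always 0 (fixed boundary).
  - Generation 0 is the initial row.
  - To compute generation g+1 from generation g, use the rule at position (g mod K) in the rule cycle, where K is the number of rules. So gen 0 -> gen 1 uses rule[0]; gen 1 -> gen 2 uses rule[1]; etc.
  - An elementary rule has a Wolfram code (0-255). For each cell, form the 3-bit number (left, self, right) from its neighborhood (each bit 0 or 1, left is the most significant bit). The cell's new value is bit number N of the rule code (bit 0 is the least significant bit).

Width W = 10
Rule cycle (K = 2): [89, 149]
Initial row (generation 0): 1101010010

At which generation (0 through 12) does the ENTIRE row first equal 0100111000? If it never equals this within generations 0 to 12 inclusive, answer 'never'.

Gen 0: 1101010010
Gen 1 (rule 89): 1100001001
Gen 2 (rule 149): 0011101101
Gen 3 (rule 89): 1010101100
Gen 4 (rule 149): 1010100011
Gen 5 (rule 89): 0000011011
Gen 6 (rule 149): 1111000000
Gen 7 (rule 89): 1001111111
Gen 8 (rule 149): 1100111110
Gen 9 (rule 89): 1110100011
Gen 10 (rule 149): 0100111000
Gen 11 (rule 89): 0010101111
Gen 12 (rule 149): 1010100110

Answer: 10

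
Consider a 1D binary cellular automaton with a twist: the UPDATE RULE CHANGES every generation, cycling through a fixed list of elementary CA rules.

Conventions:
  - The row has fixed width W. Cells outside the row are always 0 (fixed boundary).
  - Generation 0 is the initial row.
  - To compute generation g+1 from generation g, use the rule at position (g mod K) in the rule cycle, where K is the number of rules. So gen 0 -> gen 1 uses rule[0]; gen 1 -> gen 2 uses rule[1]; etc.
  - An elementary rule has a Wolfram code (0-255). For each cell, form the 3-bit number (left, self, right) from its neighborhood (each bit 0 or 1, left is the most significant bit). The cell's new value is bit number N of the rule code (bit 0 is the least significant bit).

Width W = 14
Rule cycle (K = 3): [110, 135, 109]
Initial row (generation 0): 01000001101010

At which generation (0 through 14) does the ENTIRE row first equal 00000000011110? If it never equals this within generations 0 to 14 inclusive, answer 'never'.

Gen 0: 01000001101010
Gen 1 (rule 110): 11000011111110
Gen 2 (rule 135): 00011101111100
Gen 3 (rule 109): 11010111000101
Gen 4 (rule 110): 11111101001111
Gen 5 (rule 135): 01111001010110
Gen 6 (rule 109): 01001001111110
Gen 7 (rule 110): 11011011000010
Gen 8 (rule 135): 00000000011110
Gen 9 (rule 109): 11111111010010
Gen 10 (rule 110): 10000001110110
Gen 11 (rule 135): 10111110100000
Gen 12 (rule 109): 11100011101111
Gen 13 (rule 110): 10100110111001
Gen 14 (rule 135): 10101000010011

Answer: 8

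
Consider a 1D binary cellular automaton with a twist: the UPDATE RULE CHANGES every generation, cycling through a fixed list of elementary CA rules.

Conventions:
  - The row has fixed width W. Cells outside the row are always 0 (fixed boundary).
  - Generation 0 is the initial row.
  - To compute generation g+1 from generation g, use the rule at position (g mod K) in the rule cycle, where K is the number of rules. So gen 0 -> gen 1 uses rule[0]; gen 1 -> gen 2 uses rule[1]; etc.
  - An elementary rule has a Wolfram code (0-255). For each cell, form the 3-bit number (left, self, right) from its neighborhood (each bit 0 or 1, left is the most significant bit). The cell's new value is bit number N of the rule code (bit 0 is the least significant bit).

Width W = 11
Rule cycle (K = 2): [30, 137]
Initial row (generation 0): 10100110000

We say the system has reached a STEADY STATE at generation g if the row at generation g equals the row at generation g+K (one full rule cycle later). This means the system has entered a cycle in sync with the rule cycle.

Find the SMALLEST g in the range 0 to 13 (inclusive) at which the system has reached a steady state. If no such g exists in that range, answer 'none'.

Answer: none

Derivation:
Gen 0: 10100110000
Gen 1 (rule 30): 10111101000
Gen 2 (rule 137): 00111000011
Gen 3 (rule 30): 01100100110
Gen 4 (rule 137): 01000000100
Gen 5 (rule 30): 11100001110
Gen 6 (rule 137): 11001101100
Gen 7 (rule 30): 10111001010
Gen 8 (rule 137): 00110000000
Gen 9 (rule 30): 01101000000
Gen 10 (rule 137): 01000011111
Gen 11 (rule 30): 11100110000
Gen 12 (rule 137): 11000100111
Gen 13 (rule 30): 10101111100
Gen 14 (rule 137): 00001111001
Gen 15 (rule 30): 00011000111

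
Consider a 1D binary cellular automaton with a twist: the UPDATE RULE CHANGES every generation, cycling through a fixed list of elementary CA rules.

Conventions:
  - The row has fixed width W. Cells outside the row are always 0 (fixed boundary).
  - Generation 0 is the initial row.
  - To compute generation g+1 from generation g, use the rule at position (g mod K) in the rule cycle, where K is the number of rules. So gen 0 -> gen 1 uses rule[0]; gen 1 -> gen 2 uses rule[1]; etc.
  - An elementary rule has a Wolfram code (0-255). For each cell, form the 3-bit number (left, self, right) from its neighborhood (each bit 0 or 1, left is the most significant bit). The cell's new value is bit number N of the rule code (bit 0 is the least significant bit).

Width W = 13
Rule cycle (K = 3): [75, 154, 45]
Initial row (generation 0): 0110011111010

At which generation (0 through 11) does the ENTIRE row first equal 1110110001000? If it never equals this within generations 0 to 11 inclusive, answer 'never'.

Answer: 1

Derivation:
Gen 0: 0110011111010
Gen 1 (rule 75): 1110110001000
Gen 2 (rule 154): 1100101010100
Gen 3 (rule 45): 1000111111101
Gen 4 (rule 75): 0011100000100
Gen 5 (rule 154): 0111010001010
Gen 6 (rule 45): 0100110101110
Gen 7 (rule 75): 1001110001010
Gen 8 (rule 154): 0111101010001
Gen 9 (rule 45): 0100011110101
Gen 10 (rule 75): 1001110010000
Gen 11 (rule 154): 0111101101000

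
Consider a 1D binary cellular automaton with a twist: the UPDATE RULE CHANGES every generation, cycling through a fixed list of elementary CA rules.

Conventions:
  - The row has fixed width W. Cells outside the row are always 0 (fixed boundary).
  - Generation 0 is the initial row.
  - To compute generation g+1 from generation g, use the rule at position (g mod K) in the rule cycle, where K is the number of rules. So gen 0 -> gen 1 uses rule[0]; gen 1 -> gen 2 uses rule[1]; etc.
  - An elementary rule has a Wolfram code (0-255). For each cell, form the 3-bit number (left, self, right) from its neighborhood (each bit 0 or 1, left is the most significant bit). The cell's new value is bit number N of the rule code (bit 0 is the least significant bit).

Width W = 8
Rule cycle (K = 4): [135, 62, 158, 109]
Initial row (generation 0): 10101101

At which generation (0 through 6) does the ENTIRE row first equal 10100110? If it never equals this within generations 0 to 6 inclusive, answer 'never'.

Answer: never

Derivation:
Gen 0: 10101101
Gen 1 (rule 135): 10100001
Gen 2 (rule 62): 11110011
Gen 3 (rule 158): 11101110
Gen 4 (rule 109): 10111010
Gen 5 (rule 135): 10010010
Gen 6 (rule 62): 11111111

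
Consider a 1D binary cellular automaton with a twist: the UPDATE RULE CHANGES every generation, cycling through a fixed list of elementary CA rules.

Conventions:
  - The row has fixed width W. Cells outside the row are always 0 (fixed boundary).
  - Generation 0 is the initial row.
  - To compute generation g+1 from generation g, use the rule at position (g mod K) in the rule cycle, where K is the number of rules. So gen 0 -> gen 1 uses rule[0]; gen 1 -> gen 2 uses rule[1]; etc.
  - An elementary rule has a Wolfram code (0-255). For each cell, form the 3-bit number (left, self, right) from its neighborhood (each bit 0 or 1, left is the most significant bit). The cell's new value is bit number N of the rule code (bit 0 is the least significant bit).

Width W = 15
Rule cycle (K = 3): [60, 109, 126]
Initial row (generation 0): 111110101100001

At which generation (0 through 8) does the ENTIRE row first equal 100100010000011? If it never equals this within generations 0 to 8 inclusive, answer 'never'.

Gen 0: 111110101100001
Gen 1 (rule 60): 100001111010001
Gen 2 (rule 109): 101101001110101
Gen 3 (rule 126): 111111111011111
Gen 4 (rule 60): 100000000110000
Gen 5 (rule 109): 101111110110111
Gen 6 (rule 126): 111000011111101
Gen 7 (rule 60): 100100010000011
Gen 8 (rule 109): 100101010111011

Answer: 7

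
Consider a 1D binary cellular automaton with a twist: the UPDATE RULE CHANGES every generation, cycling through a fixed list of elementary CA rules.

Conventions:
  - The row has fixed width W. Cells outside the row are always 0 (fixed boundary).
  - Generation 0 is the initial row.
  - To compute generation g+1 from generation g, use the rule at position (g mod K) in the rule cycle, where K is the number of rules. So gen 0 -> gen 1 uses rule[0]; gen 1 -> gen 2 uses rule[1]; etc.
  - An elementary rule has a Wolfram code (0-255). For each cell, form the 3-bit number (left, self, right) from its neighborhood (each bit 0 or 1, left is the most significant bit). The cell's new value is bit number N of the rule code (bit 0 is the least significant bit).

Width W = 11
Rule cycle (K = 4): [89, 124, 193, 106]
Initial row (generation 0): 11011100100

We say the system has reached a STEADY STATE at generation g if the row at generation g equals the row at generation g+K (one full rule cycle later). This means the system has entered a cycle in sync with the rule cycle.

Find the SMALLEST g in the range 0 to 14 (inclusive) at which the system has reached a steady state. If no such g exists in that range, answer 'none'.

Answer: none

Derivation:
Gen 0: 11011100100
Gen 1 (rule 89): 11010110011
Gen 2 (rule 124): 11111111011
Gen 3 (rule 193): 01111111001
Gen 4 (rule 106): 11000001010
Gen 5 (rule 89): 11111100001
Gen 6 (rule 124): 10000110001
Gen 7 (rule 193): 00110010100
Gen 8 (rule 106): 01110101000
Gen 9 (rule 89): 01010000111
Gen 10 (rule 124): 01111000101
Gen 11 (rule 193): 00111010000
Gen 12 (rule 106): 01101100000
Gen 13 (rule 89): 01101111111
Gen 14 (rule 124): 01111000001
Gen 15 (rule 193): 00111011100
Gen 16 (rule 106): 01101110100
Gen 17 (rule 89): 01101010011
Gen 18 (rule 124): 01111111011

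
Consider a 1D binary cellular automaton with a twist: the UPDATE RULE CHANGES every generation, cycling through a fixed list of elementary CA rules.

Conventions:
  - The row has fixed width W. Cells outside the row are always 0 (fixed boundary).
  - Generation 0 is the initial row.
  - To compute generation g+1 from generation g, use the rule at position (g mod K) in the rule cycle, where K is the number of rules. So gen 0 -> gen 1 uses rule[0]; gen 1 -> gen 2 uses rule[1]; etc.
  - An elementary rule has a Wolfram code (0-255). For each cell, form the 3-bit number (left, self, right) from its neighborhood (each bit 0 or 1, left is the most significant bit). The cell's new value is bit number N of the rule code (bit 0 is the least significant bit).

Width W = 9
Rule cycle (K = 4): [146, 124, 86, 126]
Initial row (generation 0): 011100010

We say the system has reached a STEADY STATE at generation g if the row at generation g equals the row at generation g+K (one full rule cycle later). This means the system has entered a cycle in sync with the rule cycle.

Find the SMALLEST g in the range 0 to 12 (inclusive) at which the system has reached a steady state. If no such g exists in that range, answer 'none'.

Gen 0: 011100010
Gen 1 (rule 146): 101010101
Gen 2 (rule 124): 111111111
Gen 3 (rule 86): 000000001
Gen 4 (rule 126): 000000011
Gen 5 (rule 146): 000000100
Gen 6 (rule 124): 000000110
Gen 7 (rule 86): 000001011
Gen 8 (rule 126): 000011111
Gen 9 (rule 146): 000101110
Gen 10 (rule 124): 000111011
Gen 11 (rule 86): 001001001
Gen 12 (rule 126): 011111111
Gen 13 (rule 146): 101111110
Gen 14 (rule 124): 111000011
Gen 15 (rule 86): 001100101
Gen 16 (rule 126): 011111111

Answer: 12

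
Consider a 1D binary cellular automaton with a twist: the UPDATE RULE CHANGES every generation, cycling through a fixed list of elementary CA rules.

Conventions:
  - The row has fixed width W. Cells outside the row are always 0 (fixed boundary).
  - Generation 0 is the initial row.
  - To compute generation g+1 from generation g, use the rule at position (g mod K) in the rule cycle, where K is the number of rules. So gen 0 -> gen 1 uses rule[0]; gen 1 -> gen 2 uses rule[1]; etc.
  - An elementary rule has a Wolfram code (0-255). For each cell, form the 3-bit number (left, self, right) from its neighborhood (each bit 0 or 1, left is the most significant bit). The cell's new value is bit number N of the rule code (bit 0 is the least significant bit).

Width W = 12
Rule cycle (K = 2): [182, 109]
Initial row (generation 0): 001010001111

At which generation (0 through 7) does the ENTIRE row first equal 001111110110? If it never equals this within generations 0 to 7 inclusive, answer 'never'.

Answer: never

Derivation:
Gen 0: 001010001111
Gen 1 (rule 182): 011111010110
Gen 2 (rule 109): 010001111110
Gen 3 (rule 182): 111010111101
Gen 4 (rule 109): 101111100111
Gen 5 (rule 182): 110111011010
Gen 6 (rule 109): 111101111110
Gen 7 (rule 182): 011010111101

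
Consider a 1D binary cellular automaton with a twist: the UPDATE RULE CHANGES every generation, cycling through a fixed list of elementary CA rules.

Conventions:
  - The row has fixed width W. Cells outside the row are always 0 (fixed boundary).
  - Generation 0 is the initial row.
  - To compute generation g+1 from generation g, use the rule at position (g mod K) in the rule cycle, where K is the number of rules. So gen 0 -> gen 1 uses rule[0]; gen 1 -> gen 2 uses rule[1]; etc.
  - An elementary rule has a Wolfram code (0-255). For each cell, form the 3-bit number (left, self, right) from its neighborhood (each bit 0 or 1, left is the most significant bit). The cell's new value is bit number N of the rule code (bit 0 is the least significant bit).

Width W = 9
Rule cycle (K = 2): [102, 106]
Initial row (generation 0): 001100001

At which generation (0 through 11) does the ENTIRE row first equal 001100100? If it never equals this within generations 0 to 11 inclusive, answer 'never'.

Answer: 11

Derivation:
Gen 0: 001100001
Gen 1 (rule 102): 010100011
Gen 2 (rule 106): 101000111
Gen 3 (rule 102): 111001001
Gen 4 (rule 106): 101010010
Gen 5 (rule 102): 111110110
Gen 6 (rule 106): 100011110
Gen 7 (rule 102): 100100010
Gen 8 (rule 106): 001000100
Gen 9 (rule 102): 011001100
Gen 10 (rule 106): 111011100
Gen 11 (rule 102): 001100100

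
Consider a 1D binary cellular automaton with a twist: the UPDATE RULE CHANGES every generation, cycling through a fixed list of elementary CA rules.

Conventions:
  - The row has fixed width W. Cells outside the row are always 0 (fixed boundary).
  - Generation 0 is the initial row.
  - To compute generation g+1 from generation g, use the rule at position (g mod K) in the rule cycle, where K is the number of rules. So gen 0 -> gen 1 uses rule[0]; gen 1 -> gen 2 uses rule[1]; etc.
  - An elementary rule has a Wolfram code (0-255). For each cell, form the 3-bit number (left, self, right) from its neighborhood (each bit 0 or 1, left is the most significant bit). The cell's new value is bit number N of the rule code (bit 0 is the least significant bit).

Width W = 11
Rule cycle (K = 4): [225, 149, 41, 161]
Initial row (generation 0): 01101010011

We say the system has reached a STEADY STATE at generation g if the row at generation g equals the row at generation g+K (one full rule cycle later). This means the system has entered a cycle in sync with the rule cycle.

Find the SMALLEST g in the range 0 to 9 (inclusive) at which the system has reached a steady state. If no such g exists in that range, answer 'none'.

Answer: none

Derivation:
Gen 0: 01101010011
Gen 1 (rule 225): 00110100001
Gen 2 (rule 149): 10000111101
Gen 3 (rule 41): 00110100010
Gen 4 (rule 161): 10001001000
Gen 5 (rule 225): 00100000011
Gen 6 (rule 149): 10111111000
Gen 7 (rule 41): 01100000011
Gen 8 (rule 161): 00001111000
Gen 9 (rule 225): 11100111011
Gen 10 (rule 149): 01010010000
Gen 11 (rule 41): 00100000111
Gen 12 (rule 161): 10001110010
Gen 13 (rule 225): 00100110000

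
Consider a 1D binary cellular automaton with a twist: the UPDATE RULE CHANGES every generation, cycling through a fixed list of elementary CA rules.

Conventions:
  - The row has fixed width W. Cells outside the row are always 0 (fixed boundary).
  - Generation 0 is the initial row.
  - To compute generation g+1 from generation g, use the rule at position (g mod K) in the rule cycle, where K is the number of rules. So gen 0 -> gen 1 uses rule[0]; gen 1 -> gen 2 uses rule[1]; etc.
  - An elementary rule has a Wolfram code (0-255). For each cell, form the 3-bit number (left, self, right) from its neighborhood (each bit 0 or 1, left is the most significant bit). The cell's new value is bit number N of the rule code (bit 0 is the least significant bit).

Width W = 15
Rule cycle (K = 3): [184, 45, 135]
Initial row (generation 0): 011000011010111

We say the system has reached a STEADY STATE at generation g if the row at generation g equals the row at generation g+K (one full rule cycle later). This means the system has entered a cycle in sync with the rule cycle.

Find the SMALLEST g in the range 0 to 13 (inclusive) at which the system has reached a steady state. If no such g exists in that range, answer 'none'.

Gen 0: 011000011010111
Gen 1 (rule 184): 010100010101110
Gen 2 (rule 45): 011101011111000
Gen 3 (rule 135): 101001001110011
Gen 4 (rule 184): 010100101101010
Gen 5 (rule 45): 011100111011110
Gen 6 (rule 135): 101001010001100
Gen 7 (rule 184): 010100101001010
Gen 8 (rule 45): 011100111001110
Gen 9 (rule 135): 101001010010100
Gen 10 (rule 184): 010100101001010
Gen 11 (rule 45): 011100111001110
Gen 12 (rule 135): 101001010010100
Gen 13 (rule 184): 010100101001010
Gen 14 (rule 45): 011100111001110
Gen 15 (rule 135): 101001010010100
Gen 16 (rule 184): 010100101001010

Answer: 7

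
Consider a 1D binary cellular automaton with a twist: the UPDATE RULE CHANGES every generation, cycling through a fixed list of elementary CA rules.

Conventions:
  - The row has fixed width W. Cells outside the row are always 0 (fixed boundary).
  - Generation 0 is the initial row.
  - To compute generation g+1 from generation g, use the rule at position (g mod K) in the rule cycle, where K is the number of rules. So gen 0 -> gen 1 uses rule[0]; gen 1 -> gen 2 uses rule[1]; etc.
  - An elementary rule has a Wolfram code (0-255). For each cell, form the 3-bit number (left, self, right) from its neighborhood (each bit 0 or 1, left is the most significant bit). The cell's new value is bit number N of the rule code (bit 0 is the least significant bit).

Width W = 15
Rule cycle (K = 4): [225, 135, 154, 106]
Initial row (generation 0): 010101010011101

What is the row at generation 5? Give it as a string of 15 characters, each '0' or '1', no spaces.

Gen 0: 010101010011101
Gen 1 (rule 225): 001010100001110
Gen 2 (rule 135): 111010101110100
Gen 3 (rule 154): 110000001100010
Gen 4 (rule 106): 110000011100100
Gen 5 (rule 225): 010111001100001

Answer: 010111001100001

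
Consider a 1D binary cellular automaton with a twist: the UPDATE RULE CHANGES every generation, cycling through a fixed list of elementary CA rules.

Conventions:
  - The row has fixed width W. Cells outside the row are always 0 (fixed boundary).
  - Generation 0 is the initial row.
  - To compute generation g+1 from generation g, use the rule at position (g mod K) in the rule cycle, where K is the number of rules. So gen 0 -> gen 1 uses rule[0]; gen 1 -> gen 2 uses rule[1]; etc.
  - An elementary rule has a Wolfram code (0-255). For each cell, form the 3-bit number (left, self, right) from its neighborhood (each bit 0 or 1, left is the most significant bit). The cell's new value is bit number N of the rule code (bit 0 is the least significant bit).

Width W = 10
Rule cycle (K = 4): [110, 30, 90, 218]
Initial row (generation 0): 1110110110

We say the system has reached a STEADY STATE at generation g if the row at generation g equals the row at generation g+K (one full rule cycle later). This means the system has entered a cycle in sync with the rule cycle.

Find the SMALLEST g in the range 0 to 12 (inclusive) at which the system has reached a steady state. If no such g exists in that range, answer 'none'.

Answer: none

Derivation:
Gen 0: 1110110110
Gen 1 (rule 110): 1011111110
Gen 2 (rule 30): 1010000001
Gen 3 (rule 90): 0001000010
Gen 4 (rule 218): 0010100101
Gen 5 (rule 110): 0111101111
Gen 6 (rule 30): 1100001000
Gen 7 (rule 90): 1110010100
Gen 8 (rule 218): 1111100010
Gen 9 (rule 110): 1000100110
Gen 10 (rule 30): 1101111101
Gen 11 (rule 90): 1101000100
Gen 12 (rule 218): 1100101010
Gen 13 (rule 110): 1101111110
Gen 14 (rule 30): 1001000001
Gen 15 (rule 90): 0110100010
Gen 16 (rule 218): 1110010101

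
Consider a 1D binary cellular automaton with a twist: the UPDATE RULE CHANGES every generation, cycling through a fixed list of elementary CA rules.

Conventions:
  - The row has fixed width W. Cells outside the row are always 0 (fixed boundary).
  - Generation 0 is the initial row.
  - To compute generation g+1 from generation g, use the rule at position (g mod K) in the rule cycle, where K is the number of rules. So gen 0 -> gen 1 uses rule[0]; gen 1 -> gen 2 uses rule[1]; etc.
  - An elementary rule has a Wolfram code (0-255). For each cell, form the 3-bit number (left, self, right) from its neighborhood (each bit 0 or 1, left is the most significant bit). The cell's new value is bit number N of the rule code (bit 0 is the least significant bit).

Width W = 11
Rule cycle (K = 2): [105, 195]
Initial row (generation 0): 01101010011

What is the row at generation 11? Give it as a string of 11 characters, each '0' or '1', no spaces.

Gen 0: 01101010011
Gen 1 (rule 105): 01110100011
Gen 2 (rule 195): 10110001101
Gen 3 (rule 105): 01110101110
Gen 4 (rule 195): 10110000110
Gen 5 (rule 105): 01110110110
Gen 6 (rule 195): 10110010010
Gen 7 (rule 105): 01110000000
Gen 8 (rule 195): 10110111111
Gen 9 (rule 105): 01111100001
Gen 10 (rule 195): 10111101110
Gen 11 (rule 105): 01100111010

Answer: 01100111010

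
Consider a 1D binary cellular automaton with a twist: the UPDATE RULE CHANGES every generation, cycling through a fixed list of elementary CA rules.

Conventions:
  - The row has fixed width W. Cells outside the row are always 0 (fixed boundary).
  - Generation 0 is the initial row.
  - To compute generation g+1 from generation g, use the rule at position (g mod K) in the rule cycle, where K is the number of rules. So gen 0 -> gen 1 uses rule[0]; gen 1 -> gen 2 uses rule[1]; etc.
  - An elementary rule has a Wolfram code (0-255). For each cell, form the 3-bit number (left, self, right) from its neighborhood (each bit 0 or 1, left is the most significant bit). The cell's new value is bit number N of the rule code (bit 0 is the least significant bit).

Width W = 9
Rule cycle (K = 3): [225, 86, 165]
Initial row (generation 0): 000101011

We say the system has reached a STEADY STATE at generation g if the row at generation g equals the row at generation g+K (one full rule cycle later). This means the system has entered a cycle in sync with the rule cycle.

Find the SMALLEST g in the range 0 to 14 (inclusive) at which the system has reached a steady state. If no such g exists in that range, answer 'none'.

Gen 0: 000101011
Gen 1 (rule 225): 110010101
Gen 2 (rule 86): 011110101
Gen 3 (rule 165): 001101111
Gen 4 (rule 225): 100110111
Gen 5 (rule 86): 111010001
Gen 6 (rule 165): 010110101
Gen 7 (rule 225): 001011010
Gen 8 (rule 86): 011001011
Gen 9 (rule 165): 000001100
Gen 10 (rule 225): 111100101
Gen 11 (rule 86): 000111101
Gen 12 (rule 165): 110011011
Gen 13 (rule 225): 010001101
Gen 14 (rule 86): 111010101
Gen 15 (rule 165): 010111111
Gen 16 (rule 225): 001011111
Gen 17 (rule 86): 011000001

Answer: none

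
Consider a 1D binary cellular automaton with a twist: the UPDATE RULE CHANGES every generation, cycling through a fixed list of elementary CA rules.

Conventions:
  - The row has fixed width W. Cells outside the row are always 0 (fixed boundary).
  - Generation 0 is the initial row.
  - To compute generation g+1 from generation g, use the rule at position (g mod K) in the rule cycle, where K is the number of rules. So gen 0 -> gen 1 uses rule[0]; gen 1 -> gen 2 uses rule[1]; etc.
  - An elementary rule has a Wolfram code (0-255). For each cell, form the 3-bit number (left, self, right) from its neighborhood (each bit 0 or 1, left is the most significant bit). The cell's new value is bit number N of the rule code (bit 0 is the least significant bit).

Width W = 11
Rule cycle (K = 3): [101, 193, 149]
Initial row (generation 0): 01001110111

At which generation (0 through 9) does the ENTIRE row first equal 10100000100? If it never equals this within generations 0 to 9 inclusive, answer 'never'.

Answer: never

Derivation:
Gen 0: 01001110111
Gen 1 (rule 101): 01000011001
Gen 2 (rule 193): 00011001000
Gen 3 (rule 149): 11000101111
Gen 4 (rule 101): 01010110001
Gen 5 (rule 193): 00000010100
Gen 6 (rule 149): 11111010111
Gen 7 (rule 101): 00001111001
Gen 8 (rule 193): 11100111000
Gen 9 (rule 149): 01010010111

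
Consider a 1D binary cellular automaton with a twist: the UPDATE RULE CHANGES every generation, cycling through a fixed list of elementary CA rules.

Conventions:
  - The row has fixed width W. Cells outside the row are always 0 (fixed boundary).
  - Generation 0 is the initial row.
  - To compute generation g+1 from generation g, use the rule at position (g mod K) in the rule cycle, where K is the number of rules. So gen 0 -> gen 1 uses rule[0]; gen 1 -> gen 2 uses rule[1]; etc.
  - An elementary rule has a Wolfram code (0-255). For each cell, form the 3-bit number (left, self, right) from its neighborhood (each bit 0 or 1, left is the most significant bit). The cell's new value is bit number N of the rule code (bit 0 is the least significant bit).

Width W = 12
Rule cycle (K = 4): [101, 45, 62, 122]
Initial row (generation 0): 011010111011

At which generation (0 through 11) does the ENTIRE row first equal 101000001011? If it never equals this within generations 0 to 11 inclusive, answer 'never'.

Gen 0: 011010111011
Gen 1 (rule 101): 001111001101
Gen 2 (rule 45): 101000001011
Gen 3 (rule 62): 111100011110
Gen 4 (rule 122): 100110110011
Gen 5 (rule 101): 100011010001
Gen 6 (rule 45): 101010110101
Gen 7 (rule 62): 111111101111
Gen 8 (rule 122): 100000111001
Gen 9 (rule 101): 101110001001
Gen 10 (rule 45): 111000101001
Gen 11 (rule 62): 100101111111

Answer: 2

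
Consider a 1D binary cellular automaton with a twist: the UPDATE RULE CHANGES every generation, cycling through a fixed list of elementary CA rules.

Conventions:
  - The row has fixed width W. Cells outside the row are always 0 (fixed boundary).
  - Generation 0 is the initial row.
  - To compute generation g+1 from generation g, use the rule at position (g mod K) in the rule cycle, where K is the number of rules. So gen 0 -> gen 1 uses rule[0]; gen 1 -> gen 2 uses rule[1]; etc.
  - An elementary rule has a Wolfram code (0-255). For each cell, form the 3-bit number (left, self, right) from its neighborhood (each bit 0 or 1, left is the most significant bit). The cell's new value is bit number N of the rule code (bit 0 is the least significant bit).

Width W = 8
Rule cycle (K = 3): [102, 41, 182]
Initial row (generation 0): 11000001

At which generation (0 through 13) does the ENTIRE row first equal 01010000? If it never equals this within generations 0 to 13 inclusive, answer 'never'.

Answer: 5

Derivation:
Gen 0: 11000001
Gen 1 (rule 102): 01000011
Gen 2 (rule 41): 00011010
Gen 3 (rule 182): 00100111
Gen 4 (rule 102): 01101001
Gen 5 (rule 41): 01010000
Gen 6 (rule 182): 11111000
Gen 7 (rule 102): 00001000
Gen 8 (rule 41): 11100011
Gen 9 (rule 182): 01010100
Gen 10 (rule 102): 11111100
Gen 11 (rule 41): 10000001
Gen 12 (rule 182): 11000011
Gen 13 (rule 102): 01000101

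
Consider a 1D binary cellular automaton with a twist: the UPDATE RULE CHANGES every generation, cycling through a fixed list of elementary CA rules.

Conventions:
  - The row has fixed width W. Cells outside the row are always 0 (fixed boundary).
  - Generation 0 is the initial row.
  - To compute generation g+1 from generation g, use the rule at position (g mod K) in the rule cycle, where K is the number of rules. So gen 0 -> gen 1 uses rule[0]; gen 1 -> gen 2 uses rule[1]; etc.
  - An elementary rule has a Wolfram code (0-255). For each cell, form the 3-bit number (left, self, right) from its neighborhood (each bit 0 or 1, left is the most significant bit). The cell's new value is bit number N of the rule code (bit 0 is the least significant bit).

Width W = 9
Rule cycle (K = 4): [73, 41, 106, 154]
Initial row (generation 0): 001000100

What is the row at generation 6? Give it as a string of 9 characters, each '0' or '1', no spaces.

Gen 0: 001000100
Gen 1 (rule 73): 100010001
Gen 2 (rule 41): 001000100
Gen 3 (rule 106): 010001000
Gen 4 (rule 154): 101010100
Gen 5 (rule 73): 000000001
Gen 6 (rule 41): 111111100

Answer: 111111100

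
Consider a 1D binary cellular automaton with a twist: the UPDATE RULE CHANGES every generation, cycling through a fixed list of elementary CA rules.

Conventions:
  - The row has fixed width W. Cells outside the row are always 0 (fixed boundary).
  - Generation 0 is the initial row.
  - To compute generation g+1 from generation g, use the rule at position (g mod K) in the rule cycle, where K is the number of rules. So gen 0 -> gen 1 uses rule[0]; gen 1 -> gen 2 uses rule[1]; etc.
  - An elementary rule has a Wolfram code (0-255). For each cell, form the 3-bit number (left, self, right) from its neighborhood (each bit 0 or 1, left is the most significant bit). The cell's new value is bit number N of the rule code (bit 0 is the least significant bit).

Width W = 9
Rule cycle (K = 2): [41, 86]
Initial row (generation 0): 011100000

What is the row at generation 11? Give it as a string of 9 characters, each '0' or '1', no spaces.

Answer: 101000100

Derivation:
Gen 0: 011100000
Gen 1 (rule 41): 010001111
Gen 2 (rule 86): 111010001
Gen 3 (rule 41): 100100100
Gen 4 (rule 86): 111111110
Gen 5 (rule 41): 100000000
Gen 6 (rule 86): 110000000
Gen 7 (rule 41): 100111111
Gen 8 (rule 86): 111000001
Gen 9 (rule 41): 100011100
Gen 10 (rule 86): 110100110
Gen 11 (rule 41): 101000100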